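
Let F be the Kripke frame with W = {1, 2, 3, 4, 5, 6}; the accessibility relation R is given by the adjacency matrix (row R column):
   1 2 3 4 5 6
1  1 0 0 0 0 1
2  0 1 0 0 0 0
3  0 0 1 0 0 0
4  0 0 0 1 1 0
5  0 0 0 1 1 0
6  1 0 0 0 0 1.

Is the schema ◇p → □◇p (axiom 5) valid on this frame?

By correspondence theory, 5 is valid on a frame iff R is Euclidean.
Euclidean: yes — any two successors of a common world are R-related.

Yes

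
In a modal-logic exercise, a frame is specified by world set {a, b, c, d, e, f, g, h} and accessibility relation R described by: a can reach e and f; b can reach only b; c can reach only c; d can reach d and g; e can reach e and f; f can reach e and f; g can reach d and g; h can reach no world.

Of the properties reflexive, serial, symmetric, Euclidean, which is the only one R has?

Reflexive: no — a is not related to itself.
Serial: no — h has no R-successor.
Symmetric: no — a R e but not e R a.
Euclidean: yes — any two successors of a common world are R-related.
Only Euclidean holds.

Euclidean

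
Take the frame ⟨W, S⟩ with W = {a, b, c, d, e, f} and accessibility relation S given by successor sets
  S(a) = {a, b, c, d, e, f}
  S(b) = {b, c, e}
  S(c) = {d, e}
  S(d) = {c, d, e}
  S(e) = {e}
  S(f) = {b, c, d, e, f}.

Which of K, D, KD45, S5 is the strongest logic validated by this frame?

Serial (axiom D): yes — every world has a successor (e.g. a S a).
Euclidean (axiom 5): no — a S b and a S d, but not b S d.
Transitive (axiom 4): no — b S c and c S d, but not b S d.
Reflexive (axiom T): no — c is not related to itself.
So F validates K, D; KD45 would additionally require S to be Euclidean and transitive. The strongest is D.

D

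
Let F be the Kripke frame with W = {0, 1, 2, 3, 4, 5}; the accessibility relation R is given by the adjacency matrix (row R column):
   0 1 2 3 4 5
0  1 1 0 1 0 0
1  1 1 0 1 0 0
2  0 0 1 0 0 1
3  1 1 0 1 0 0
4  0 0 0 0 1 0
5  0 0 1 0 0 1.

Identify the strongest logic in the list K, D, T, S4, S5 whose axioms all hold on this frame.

Serial (axiom D): yes — every world has a successor (e.g. 0 R 0).
Reflexive (axiom T): yes — every world is R-related to itself.
Transitive (axiom 4): yes — every two-step R-path is closed by a direct edge.
Euclidean (axiom 5): yes — any two successors of a common world are R-related.
So F validates K, D, T, S4, S5. The strongest is S5.

S5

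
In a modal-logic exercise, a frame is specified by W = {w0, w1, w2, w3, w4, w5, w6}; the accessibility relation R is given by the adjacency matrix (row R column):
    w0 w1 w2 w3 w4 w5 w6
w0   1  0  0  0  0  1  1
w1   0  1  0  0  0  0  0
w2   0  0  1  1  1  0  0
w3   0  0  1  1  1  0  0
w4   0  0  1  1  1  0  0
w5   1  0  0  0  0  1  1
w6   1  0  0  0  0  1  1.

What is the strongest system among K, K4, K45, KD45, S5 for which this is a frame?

Transitive (axiom 4): yes — every two-step R-path is closed by a direct edge.
Euclidean (axiom 5): yes — any two successors of a common world are R-related.
Serial (axiom D): yes — every world has a successor (e.g. w0 R w0).
Reflexive (axiom T): yes — every world is R-related to itself.
So F validates K, K4, K45, KD45, S5. The strongest is S5.

S5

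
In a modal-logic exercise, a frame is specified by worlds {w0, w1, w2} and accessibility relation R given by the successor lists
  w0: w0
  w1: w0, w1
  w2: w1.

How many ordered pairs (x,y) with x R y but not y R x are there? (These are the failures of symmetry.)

Enumerating: (w1,w0), (w2,w1).

2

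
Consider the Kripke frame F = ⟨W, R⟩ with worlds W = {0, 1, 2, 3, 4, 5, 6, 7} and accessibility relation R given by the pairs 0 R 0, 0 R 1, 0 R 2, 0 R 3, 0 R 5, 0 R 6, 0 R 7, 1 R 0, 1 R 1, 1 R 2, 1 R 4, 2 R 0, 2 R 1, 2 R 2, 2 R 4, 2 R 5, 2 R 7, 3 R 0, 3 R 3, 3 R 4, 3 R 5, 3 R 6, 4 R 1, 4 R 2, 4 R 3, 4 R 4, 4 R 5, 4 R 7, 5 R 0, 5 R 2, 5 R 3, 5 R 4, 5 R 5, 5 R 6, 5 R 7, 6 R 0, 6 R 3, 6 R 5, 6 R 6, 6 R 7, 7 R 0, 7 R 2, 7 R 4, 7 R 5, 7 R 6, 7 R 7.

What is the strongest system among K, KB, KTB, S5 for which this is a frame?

KTB

Symmetric (axiom B): yes — every pair in R has its reverse in R.
Reflexive (axiom T): yes — every world is R-related to itself.
Euclidean (axiom 5): no — 0 R 1 and 0 R 3, but not 1 R 3.
So F validates K, KB, KTB; S5 would additionally require R to be Euclidean. The strongest is KTB.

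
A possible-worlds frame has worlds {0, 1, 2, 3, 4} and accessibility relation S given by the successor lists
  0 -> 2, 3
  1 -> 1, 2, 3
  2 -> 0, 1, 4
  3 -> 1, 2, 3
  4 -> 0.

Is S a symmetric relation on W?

Symmetric: no — 0 S 3 but not 3 S 0.

No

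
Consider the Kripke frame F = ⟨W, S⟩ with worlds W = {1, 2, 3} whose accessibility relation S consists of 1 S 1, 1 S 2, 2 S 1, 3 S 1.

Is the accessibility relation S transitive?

Transitive: no — 3 S 1 and 1 S 2, but not 3 S 2.

No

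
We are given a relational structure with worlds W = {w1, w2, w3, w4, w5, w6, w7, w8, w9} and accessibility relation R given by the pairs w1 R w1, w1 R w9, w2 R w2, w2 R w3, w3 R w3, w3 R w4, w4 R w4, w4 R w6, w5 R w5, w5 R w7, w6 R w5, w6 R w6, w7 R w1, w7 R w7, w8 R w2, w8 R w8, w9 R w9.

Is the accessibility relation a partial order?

No

Reflexive: yes — every world is R-related to itself.
Transitive: no — w2 R w3 and w3 R w4, but not w2 R w4.
Antisymmetric: yes — no distinct pair is related both ways.
So R is not a partial order.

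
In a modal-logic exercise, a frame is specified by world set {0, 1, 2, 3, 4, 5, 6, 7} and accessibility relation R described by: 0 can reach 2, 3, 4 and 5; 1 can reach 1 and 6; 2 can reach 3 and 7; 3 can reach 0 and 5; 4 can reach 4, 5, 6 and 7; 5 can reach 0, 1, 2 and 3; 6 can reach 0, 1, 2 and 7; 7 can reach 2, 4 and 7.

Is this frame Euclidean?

No

Euclidean: no — 0 R 2 and 0 R 4, but not 2 R 4.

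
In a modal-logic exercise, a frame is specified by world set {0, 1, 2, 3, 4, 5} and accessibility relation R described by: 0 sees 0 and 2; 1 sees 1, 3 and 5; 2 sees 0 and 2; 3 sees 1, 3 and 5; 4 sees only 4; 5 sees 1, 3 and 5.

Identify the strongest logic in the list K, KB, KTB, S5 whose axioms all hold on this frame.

S5

Symmetric (axiom B): yes — every pair in R has its reverse in R.
Reflexive (axiom T): yes — every world is R-related to itself.
Euclidean (axiom 5): yes — any two successors of a common world are R-related.
So F validates K, KB, KTB, S5. The strongest is S5.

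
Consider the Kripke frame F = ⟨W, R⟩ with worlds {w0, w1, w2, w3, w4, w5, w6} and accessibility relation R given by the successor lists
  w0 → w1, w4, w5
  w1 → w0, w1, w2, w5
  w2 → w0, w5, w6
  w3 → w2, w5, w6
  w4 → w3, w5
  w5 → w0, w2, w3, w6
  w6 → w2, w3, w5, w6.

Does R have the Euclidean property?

No

Euclidean: no — w0 R w1 and w0 R w4, but not w1 R w4.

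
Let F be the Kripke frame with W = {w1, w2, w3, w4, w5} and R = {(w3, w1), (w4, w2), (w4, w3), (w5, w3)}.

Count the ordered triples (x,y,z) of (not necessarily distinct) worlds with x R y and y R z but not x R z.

Enumerating: (w4,w3,w1), (w5,w3,w1).

2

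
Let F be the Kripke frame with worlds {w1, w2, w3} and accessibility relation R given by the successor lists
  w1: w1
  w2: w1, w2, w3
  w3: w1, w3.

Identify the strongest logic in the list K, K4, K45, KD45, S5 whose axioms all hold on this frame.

K4

Transitive (axiom 4): yes — every two-step R-path is closed by a direct edge.
Euclidean (axiom 5): no — w2 R w1 and w2 R w3, but not w1 R w3.
Serial (axiom D): yes — every world has a successor (e.g. w1 R w1).
Reflexive (axiom T): yes — every world is R-related to itself.
So F validates K, K4; K45 would additionally require R to be Euclidean. The strongest is K4.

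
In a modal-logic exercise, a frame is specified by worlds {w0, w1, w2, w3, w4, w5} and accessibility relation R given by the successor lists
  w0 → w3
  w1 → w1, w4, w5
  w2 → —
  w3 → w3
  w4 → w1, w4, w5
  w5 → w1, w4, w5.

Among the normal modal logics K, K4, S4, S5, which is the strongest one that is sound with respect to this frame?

K4

Transitive (axiom 4): yes — every two-step R-path is closed by a direct edge.
Reflexive (axiom T): no — w0 is not related to itself.
Euclidean (axiom 5): yes — any two successors of a common world are R-related.
So F validates K, K4; S4 would additionally require R to be reflexive. The strongest is K4.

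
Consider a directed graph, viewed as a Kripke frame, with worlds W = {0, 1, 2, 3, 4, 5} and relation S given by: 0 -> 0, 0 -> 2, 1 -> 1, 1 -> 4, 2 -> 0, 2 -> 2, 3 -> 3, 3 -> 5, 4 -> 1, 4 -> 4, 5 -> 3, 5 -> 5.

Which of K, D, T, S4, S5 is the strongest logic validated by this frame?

S5

Serial (axiom D): yes — every world has a successor (e.g. 0 S 0).
Reflexive (axiom T): yes — every world is S-related to itself.
Transitive (axiom 4): yes — every two-step S-path is closed by a direct edge.
Euclidean (axiom 5): yes — any two successors of a common world are S-related.
So F validates K, D, T, S4, S5. The strongest is S5.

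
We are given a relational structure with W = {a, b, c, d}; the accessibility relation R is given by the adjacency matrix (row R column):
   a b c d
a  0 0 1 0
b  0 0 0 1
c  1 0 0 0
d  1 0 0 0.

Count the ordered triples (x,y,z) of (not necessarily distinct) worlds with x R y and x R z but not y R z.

Enumerating: (a,c,c), (b,d,d), (c,a,a), (d,a,a).

4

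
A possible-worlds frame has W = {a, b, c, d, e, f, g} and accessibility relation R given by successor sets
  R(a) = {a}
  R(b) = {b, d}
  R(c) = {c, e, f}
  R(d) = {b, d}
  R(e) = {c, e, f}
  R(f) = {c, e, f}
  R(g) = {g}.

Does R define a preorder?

Yes

Reflexive: yes — every world is R-related to itself.
Transitive: yes — every two-step R-path is closed by a direct edge.
So R is a preorder.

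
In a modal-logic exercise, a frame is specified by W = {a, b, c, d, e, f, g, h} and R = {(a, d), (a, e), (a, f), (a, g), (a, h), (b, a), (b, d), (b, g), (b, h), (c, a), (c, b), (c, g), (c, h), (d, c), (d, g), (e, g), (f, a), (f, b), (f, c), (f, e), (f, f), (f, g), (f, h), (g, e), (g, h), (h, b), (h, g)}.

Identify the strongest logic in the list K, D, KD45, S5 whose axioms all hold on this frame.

D

Serial (axiom D): yes — every world has a successor (e.g. a R d).
Euclidean (axiom 5): no — a R d and a R e, but not d R e.
Transitive (axiom 4): no — a R d and d R c, but not a R c.
Reflexive (axiom T): no — a is not related to itself.
So F validates K, D; KD45 would additionally require R to be Euclidean and transitive. The strongest is D.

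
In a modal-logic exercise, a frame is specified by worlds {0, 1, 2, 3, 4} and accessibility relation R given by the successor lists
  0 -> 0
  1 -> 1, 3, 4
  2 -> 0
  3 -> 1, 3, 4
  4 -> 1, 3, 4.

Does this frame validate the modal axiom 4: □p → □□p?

Yes

By correspondence theory, 4 is valid on a frame iff R is transitive.
Transitive: yes — every two-step R-path is closed by a direct edge.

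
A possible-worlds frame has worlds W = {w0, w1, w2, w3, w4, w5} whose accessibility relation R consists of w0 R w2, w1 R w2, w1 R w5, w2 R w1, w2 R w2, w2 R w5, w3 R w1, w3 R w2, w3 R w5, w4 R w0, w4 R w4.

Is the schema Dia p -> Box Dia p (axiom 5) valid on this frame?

No

Axiom 5 corresponds to the accessibility relation being Euclidean.
Euclidean: no — w1 R w5 and w1 R w2, but not w5 R w2.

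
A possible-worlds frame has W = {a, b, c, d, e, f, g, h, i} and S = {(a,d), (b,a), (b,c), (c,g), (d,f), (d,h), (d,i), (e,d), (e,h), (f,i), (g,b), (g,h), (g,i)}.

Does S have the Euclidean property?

Euclidean: no — b S a and b S c, but not a S c.

No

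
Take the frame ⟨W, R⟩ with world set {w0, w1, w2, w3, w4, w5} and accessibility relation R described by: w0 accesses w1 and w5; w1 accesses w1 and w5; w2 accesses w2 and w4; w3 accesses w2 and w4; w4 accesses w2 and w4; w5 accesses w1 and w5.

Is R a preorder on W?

No

Reflexive: no — w0 is not related to itself.
Transitive: yes — every two-step R-path is closed by a direct edge.
So R is not a preorder.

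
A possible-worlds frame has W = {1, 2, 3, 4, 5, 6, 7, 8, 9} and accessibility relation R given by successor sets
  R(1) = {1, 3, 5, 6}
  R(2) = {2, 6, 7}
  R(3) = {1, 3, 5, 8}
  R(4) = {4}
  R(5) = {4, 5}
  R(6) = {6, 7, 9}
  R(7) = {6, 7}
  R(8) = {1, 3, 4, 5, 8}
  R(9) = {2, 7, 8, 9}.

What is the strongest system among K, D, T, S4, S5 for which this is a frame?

T

Serial (axiom D): yes — every world has a successor (e.g. 1 R 1).
Reflexive (axiom T): yes — every world is R-related to itself.
Transitive (axiom 4): no — 1 R 3 and 3 R 8, but not 1 R 8.
Euclidean (axiom 5): no — 1 R 3 and 1 R 6, but not 3 R 6.
So F validates K, D, T; S4 would additionally require R to be transitive. The strongest is T.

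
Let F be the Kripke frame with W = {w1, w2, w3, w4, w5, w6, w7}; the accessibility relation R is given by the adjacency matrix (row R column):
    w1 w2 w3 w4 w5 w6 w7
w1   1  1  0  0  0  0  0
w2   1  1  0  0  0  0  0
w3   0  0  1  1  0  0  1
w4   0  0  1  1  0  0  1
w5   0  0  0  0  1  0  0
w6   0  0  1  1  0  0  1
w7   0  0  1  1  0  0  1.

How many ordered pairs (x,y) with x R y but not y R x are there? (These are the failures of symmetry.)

Enumerating: (w6,w3), (w6,w4), (w6,w7).

3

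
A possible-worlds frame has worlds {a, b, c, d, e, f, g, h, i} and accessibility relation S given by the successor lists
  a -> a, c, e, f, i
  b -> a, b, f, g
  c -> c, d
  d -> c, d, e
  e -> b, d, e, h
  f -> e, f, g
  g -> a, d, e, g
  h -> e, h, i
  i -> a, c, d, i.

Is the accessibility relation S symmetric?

No

Symmetric: no — a S c but not c S a.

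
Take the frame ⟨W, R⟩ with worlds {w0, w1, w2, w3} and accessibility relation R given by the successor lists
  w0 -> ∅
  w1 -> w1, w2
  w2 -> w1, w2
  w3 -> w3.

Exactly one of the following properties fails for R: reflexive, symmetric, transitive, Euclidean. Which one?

Reflexive: no — w0 is not related to itself.
Symmetric: yes — every pair in R has its reverse in R.
Transitive: yes — every two-step R-path is closed by a direct edge.
Euclidean: yes — any two successors of a common world are R-related.
Only reflexive fails.

reflexive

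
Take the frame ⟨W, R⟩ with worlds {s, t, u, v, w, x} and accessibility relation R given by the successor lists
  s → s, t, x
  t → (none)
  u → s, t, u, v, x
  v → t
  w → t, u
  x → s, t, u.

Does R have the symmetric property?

Symmetric: no — s R t but not t R s.

No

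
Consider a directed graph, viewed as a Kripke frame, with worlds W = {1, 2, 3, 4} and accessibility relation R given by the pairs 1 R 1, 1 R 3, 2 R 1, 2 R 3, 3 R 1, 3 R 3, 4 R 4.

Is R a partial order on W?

Reflexive: no — 2 is not related to itself.
Transitive: yes — every two-step R-path is closed by a direct edge.
Antisymmetric: no — 1 R 3 and 3 R 1 with 1 ≠ 3.
So R is not a partial order.

No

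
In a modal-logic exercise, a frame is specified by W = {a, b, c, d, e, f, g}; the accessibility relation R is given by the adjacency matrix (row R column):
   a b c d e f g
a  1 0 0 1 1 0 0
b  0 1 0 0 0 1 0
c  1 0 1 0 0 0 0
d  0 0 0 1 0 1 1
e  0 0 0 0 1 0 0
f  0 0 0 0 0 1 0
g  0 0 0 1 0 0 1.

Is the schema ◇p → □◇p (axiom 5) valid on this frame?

By correspondence theory, 5 is valid on a frame iff R is Euclidean.
Euclidean: no — a R d and a R e, but not d R e.

No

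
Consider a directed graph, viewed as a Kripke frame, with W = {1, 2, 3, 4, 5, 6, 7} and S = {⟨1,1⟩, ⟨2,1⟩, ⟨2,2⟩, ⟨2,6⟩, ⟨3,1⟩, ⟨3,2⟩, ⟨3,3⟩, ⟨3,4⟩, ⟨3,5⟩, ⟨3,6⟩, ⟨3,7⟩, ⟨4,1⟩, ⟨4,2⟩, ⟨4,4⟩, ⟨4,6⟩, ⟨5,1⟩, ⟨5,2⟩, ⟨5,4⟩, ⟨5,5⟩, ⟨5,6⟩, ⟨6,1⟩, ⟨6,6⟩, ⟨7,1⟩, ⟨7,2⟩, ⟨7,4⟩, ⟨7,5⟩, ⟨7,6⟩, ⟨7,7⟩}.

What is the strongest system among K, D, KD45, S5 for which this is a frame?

D

Serial (axiom D): yes — every world has a successor (e.g. 1 S 1).
Euclidean (axiom 5): no — 2 S 1 and 2 S 6, but not 1 S 6.
Transitive (axiom 4): yes — every two-step S-path is closed by a direct edge.
Reflexive (axiom T): yes — every world is S-related to itself.
So F validates K, D; KD45 would additionally require S to be Euclidean. The strongest is D.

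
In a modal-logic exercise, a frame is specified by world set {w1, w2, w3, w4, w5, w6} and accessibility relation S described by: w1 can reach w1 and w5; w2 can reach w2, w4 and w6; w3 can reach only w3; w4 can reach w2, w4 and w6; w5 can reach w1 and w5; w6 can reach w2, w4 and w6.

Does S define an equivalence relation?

Reflexive: yes — every world is S-related to itself.
Symmetric: yes — every pair in S has its reverse in S.
Transitive: yes — every two-step S-path is closed by a direct edge.
So S is an equivalence relation.

Yes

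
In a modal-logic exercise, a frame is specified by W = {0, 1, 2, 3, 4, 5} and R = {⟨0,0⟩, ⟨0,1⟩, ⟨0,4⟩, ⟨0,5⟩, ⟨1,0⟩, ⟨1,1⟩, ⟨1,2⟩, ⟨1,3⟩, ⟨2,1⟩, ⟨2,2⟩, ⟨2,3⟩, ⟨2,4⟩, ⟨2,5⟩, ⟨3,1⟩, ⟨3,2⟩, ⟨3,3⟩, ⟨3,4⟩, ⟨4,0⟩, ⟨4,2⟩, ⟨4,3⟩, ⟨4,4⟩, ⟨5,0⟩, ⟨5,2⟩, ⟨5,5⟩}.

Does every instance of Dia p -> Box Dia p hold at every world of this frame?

No

The schema 5 characterises exactly the Euclidean frames.
Euclidean: no — 0 R 1 and 0 R 4, but not 1 R 4.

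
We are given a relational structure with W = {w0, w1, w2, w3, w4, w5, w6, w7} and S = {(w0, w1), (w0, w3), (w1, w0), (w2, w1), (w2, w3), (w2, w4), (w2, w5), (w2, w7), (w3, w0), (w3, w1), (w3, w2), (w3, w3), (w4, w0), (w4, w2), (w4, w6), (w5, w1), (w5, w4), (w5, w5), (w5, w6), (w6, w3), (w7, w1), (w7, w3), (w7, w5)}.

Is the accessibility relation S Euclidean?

Euclidean: no — w0 S w1 and w0 S w3, but not w1 S w3.

No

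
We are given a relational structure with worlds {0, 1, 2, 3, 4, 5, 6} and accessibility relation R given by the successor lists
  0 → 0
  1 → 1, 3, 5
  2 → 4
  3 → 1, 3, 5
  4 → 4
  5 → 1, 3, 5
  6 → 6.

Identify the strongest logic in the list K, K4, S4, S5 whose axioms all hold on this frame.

K4

Transitive (axiom 4): yes — every two-step R-path is closed by a direct edge.
Reflexive (axiom T): no — 2 is not related to itself.
Euclidean (axiom 5): yes — any two successors of a common world are R-related.
So F validates K, K4; S4 would additionally require R to be reflexive. The strongest is K4.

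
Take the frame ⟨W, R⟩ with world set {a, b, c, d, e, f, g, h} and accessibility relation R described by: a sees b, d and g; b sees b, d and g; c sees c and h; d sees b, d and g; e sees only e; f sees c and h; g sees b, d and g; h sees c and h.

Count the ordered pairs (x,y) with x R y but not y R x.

Enumerating: (a,b), (a,d), (a,g), (f,c), (f,h).

5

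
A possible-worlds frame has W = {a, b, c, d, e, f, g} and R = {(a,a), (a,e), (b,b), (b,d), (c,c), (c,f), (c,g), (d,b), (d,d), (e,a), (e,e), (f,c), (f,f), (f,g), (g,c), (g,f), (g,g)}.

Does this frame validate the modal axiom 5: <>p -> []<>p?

Yes

By correspondence theory, 5 is valid on a frame iff R is Euclidean.
Euclidean: yes — any two successors of a common world are R-related.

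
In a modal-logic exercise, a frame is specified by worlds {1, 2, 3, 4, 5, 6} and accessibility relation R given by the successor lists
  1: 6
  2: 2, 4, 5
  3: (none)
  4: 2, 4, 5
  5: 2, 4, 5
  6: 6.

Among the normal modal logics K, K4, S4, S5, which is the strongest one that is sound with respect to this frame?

K4

Transitive (axiom 4): yes — every two-step R-path is closed by a direct edge.
Reflexive (axiom T): no — 1 is not related to itself.
Euclidean (axiom 5): yes — any two successors of a common world are R-related.
So F validates K, K4; S4 would additionally require R to be reflexive. The strongest is K4.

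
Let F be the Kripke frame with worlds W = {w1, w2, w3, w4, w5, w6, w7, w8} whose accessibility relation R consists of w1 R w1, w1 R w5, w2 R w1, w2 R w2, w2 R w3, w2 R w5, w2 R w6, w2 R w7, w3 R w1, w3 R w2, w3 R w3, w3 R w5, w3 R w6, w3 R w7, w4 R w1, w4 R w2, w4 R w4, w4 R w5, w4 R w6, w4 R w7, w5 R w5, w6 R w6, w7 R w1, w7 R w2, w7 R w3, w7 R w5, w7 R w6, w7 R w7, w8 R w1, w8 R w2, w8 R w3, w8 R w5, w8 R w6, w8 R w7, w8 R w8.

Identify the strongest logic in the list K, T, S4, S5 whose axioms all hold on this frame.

Reflexive (axiom T): yes — every world is R-related to itself.
Transitive (axiom 4): no — w4 R w2 and w2 R w3, but not w4 R w3.
Euclidean (axiom 5): no — w2 R w1 and w2 R w3, but not w1 R w3.
So F validates K, T; S4 would additionally require R to be transitive. The strongest is T.

T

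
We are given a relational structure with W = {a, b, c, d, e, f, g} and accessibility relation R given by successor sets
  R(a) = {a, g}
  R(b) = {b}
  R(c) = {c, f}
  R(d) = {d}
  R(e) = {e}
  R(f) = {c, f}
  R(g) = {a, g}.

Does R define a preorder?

Yes

Reflexive: yes — every world is R-related to itself.
Transitive: yes — every two-step R-path is closed by a direct edge.
So R is a preorder.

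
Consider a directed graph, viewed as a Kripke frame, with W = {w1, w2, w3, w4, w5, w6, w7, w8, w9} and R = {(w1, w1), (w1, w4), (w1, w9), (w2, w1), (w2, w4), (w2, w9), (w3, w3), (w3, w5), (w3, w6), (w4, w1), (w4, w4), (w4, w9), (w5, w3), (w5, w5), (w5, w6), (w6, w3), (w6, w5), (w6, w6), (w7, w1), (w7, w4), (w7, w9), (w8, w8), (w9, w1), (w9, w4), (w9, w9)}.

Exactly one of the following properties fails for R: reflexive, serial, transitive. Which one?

Reflexive: no — w2 is not related to itself.
Serial: yes — every world has a successor (e.g. w1 R w1).
Transitive: yes — every two-step R-path is closed by a direct edge.
Only reflexive fails.

reflexive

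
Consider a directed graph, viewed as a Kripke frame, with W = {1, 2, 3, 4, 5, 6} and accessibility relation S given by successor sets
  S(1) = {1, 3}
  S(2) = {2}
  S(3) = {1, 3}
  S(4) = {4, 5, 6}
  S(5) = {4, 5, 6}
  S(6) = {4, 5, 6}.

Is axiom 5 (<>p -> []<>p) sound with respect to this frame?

Axiom 5 corresponds to the accessibility relation being Euclidean.
Euclidean: yes — any two successors of a common world are S-related.

Yes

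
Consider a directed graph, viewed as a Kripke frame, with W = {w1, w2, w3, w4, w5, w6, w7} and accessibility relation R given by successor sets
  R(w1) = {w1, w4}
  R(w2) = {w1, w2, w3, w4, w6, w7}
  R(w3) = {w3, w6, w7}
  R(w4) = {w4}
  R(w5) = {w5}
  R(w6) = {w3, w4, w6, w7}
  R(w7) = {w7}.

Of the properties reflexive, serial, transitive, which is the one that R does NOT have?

Reflexive: yes — every world is R-related to itself.
Serial: yes — every world has a successor (e.g. w1 R w1).
Transitive: no — w3 R w6 and w6 R w4, but not w3 R w4.
Only transitive fails.

transitive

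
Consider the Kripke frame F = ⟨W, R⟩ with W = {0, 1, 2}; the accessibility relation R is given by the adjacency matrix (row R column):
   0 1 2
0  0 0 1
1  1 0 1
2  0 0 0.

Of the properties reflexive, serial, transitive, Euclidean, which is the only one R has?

Reflexive: no — 0 is not related to itself.
Serial: no — 2 has no R-successor.
Transitive: yes — every two-step R-path is closed by a direct edge.
Euclidean: no — 1 R 2 and 1 R 0, but not 2 R 0.
Only transitive holds.

transitive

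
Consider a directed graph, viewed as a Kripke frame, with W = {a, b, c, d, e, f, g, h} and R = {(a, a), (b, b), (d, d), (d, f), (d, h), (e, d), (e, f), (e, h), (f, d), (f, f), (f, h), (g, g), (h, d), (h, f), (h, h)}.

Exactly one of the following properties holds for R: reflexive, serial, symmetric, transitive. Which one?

transitive

Reflexive: no — c is not related to itself.
Serial: no — c has no R-successor.
Symmetric: no — e R d but not d R e.
Transitive: yes — every two-step R-path is closed by a direct edge.
Only transitive holds.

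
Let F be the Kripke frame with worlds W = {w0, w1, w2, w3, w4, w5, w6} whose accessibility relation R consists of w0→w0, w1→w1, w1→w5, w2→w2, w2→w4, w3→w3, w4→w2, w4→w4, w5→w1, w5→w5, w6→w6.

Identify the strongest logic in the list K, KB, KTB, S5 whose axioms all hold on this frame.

S5

Symmetric (axiom B): yes — every pair in R has its reverse in R.
Reflexive (axiom T): yes — every world is R-related to itself.
Euclidean (axiom 5): yes — any two successors of a common world are R-related.
So F validates K, KB, KTB, S5. The strongest is S5.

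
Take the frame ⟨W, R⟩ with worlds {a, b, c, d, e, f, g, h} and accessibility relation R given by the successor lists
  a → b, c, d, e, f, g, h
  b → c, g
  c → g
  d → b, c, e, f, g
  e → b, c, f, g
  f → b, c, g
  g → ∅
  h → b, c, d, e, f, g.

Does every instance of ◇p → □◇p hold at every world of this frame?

No

By correspondence theory, 5 is valid on a frame iff R is Euclidean.
Euclidean: no — a R b and a R d, but not b R d.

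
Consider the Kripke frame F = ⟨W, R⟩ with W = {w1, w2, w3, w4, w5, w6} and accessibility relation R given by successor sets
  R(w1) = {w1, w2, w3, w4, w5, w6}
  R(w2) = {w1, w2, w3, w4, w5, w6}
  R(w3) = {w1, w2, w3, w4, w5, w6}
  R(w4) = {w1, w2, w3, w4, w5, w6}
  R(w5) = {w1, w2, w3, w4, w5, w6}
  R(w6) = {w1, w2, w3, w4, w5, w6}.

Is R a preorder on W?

Reflexive: yes — every world is R-related to itself.
Transitive: yes — every two-step R-path is closed by a direct edge.
So R is a preorder.

Yes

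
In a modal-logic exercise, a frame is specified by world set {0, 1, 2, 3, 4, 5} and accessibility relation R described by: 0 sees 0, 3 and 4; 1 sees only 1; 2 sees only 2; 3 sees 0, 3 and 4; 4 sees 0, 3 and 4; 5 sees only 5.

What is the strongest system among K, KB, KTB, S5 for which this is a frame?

Symmetric (axiom B): yes — every pair in R has its reverse in R.
Reflexive (axiom T): yes — every world is R-related to itself.
Euclidean (axiom 5): yes — any two successors of a common world are R-related.
So F validates K, KB, KTB, S5. The strongest is S5.

S5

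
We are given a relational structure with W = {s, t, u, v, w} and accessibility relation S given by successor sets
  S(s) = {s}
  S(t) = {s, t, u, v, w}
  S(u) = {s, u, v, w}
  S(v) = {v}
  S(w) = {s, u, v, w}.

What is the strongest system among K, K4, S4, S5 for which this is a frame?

S4

Transitive (axiom 4): yes — every two-step S-path is closed by a direct edge.
Reflexive (axiom T): yes — every world is S-related to itself.
Euclidean (axiom 5): no — t S s and t S u, but not s S u.
So F validates K, K4, S4; S5 would additionally require S to be Euclidean. The strongest is S4.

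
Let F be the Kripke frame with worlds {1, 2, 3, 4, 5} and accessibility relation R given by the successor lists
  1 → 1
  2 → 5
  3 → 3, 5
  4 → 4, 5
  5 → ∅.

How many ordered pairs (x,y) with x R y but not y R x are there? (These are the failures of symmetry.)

Enumerating: (2,5), (3,5), (4,5).

3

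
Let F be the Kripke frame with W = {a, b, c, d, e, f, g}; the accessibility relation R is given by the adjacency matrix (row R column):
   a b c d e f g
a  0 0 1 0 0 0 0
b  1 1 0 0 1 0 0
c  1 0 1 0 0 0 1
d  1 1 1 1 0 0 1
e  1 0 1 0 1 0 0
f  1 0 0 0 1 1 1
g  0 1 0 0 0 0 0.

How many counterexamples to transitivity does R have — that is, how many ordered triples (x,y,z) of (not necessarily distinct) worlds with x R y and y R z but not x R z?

12

Enumerating: (a,c,a), (a,c,g), (b,a,c), (b,e,c), (c,g,b), (d,b,e), (e,c,g), (f,a,c), (f,e,c), (f,g,b), (g,b,a), (g,b,e).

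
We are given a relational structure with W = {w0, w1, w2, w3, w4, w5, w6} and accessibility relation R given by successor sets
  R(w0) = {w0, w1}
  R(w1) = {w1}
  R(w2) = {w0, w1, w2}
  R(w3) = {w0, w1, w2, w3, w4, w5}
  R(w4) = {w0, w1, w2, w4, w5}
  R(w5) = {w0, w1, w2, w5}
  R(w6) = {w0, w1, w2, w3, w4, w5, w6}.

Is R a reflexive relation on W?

Reflexive: yes — every world is R-related to itself.

Yes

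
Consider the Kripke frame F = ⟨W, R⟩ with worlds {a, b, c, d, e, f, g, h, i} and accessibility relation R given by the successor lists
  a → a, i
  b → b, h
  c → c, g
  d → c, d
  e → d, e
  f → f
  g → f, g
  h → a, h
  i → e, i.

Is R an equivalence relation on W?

Reflexive: yes — every world is R-related to itself.
Symmetric: no — a R i but not i R a.
Transitive: no — a R i and i R e, but not a R e.
So R is not an equivalence relation.

No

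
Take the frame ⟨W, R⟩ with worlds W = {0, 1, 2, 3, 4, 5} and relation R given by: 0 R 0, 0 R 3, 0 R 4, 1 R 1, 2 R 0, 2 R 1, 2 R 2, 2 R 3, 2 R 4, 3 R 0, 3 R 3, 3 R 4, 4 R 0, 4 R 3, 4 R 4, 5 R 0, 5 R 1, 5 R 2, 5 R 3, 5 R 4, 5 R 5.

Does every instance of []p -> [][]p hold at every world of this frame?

Axiom 4 corresponds to the accessibility relation being transitive.
Transitive: yes — every two-step R-path is closed by a direct edge.

Yes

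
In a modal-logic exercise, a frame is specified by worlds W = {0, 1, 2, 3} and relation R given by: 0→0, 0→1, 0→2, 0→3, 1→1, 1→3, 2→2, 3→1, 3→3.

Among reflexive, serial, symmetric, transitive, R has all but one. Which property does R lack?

Reflexive: yes — every world is R-related to itself.
Serial: yes — every world has a successor (e.g. 0 R 0).
Symmetric: no — 0 R 1 but not 1 R 0.
Transitive: yes — every two-step R-path is closed by a direct edge.
Only symmetric fails.

symmetric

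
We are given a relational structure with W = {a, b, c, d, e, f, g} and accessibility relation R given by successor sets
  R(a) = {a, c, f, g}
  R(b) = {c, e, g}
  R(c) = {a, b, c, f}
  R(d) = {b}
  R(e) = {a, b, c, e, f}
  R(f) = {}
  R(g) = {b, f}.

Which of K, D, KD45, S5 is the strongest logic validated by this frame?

Serial (axiom D): no — f has no R-successor.
Euclidean (axiom 5): no — a R c and a R g, but not c R g.
Transitive (axiom 4): no — a R c and c R b, but not a R b.
Reflexive (axiom T): no — b is not related to itself.
So F validates K; D would additionally require R to be serial. The strongest is K.

K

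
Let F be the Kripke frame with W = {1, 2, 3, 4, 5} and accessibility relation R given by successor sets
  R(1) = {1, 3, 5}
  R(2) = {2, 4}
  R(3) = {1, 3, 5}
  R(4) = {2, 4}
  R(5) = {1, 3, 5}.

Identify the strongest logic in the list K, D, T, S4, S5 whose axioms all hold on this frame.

Serial (axiom D): yes — every world has a successor (e.g. 1 R 1).
Reflexive (axiom T): yes — every world is R-related to itself.
Transitive (axiom 4): yes — every two-step R-path is closed by a direct edge.
Euclidean (axiom 5): yes — any two successors of a common world are R-related.
So F validates K, D, T, S4, S5. The strongest is S5.

S5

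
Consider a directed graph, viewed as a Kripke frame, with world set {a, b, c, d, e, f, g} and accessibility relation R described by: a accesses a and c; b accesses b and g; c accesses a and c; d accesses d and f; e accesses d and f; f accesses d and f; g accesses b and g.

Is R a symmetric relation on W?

No

Symmetric: no — e R d but not d R e.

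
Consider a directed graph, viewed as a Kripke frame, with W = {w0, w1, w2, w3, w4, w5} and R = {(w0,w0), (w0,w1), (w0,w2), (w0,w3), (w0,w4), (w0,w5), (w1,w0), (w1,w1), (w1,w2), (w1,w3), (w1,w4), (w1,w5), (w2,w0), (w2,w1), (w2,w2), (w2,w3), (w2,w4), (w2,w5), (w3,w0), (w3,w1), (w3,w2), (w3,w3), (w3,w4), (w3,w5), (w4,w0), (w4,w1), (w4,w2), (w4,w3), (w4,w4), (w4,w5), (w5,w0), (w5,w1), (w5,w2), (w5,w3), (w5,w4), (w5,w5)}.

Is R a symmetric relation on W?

Symmetric: yes — every pair in R has its reverse in R.

Yes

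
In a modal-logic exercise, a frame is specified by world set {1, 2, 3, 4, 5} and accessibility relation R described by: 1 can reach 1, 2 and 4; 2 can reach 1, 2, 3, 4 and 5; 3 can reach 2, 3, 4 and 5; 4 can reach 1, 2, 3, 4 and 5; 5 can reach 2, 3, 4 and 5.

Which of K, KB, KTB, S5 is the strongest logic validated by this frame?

Symmetric (axiom B): yes — every pair in R has its reverse in R.
Reflexive (axiom T): yes — every world is R-related to itself.
Euclidean (axiom 5): no — 2 R 1 and 2 R 3, but not 1 R 3.
So F validates K, KB, KTB; S5 would additionally require R to be Euclidean. The strongest is KTB.

KTB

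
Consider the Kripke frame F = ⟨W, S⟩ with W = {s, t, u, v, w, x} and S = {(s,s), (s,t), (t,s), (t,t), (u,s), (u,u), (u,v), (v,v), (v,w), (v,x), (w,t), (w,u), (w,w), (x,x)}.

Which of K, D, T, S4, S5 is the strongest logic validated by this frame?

T

Serial (axiom D): yes — every world has a successor (e.g. s S s).
Reflexive (axiom T): yes — every world is S-related to itself.
Transitive (axiom 4): no — u S s and s S t, but not u S t.
Euclidean (axiom 5): no — u S s and u S v, but not s S v.
So F validates K, D, T; S4 would additionally require S to be transitive. The strongest is T.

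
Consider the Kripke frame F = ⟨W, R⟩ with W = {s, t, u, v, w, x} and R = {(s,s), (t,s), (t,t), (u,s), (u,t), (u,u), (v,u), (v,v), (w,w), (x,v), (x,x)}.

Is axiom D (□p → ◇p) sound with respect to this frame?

By correspondence theory, D is valid on a frame iff R is serial.
Serial: yes — every world has a successor (e.g. s R s).

Yes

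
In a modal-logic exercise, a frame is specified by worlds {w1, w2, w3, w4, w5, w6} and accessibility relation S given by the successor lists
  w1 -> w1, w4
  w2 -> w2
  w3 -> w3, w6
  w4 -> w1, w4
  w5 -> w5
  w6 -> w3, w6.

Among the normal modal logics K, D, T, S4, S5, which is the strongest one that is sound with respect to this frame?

S5

Serial (axiom D): yes — every world has a successor (e.g. w1 S w1).
Reflexive (axiom T): yes — every world is S-related to itself.
Transitive (axiom 4): yes — every two-step S-path is closed by a direct edge.
Euclidean (axiom 5): yes — any two successors of a common world are S-related.
So F validates K, D, T, S4, S5. The strongest is S5.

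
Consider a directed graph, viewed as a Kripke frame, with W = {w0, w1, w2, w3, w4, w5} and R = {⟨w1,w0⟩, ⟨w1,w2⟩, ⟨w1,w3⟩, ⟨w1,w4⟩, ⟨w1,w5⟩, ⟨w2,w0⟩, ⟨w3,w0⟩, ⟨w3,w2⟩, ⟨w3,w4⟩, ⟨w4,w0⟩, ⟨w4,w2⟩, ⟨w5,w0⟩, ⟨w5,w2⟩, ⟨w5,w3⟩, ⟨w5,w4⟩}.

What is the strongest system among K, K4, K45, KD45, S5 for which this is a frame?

K4

Transitive (axiom 4): yes — every two-step R-path is closed by a direct edge.
Euclidean (axiom 5): no — w1 R w0 and w1 R w2, but not w0 R w2.
Serial (axiom D): no — w0 has no R-successor.
Reflexive (axiom T): no — w0 is not related to itself.
So F validates K, K4; K45 would additionally require R to be Euclidean. The strongest is K4.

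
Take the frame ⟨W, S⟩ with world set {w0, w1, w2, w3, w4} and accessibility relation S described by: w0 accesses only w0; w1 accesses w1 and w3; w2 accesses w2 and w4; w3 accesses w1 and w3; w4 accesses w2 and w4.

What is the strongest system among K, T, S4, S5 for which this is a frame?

S5

Reflexive (axiom T): yes — every world is S-related to itself.
Transitive (axiom 4): yes — every two-step S-path is closed by a direct edge.
Euclidean (axiom 5): yes — any two successors of a common world are S-related.
So F validates K, T, S4, S5. The strongest is S5.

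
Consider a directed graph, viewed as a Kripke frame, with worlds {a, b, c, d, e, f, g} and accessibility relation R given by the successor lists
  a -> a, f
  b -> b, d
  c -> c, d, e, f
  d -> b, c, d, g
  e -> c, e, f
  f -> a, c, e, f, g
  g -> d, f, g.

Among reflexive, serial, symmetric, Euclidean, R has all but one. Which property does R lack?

Reflexive: yes — every world is R-related to itself.
Serial: yes — every world has a successor (e.g. a R a).
Symmetric: yes — every pair in R has its reverse in R.
Euclidean: no — c R d and c R e, but not d R e.
Only Euclidean fails.

Euclidean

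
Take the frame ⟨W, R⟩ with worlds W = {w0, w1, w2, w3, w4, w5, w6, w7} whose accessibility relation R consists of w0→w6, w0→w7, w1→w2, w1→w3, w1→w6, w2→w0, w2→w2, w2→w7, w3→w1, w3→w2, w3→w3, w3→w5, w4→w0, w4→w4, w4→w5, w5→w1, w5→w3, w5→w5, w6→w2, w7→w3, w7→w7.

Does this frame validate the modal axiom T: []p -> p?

Axiom T corresponds to the accessibility relation being reflexive.
Reflexive: no — w0 is not related to itself.

No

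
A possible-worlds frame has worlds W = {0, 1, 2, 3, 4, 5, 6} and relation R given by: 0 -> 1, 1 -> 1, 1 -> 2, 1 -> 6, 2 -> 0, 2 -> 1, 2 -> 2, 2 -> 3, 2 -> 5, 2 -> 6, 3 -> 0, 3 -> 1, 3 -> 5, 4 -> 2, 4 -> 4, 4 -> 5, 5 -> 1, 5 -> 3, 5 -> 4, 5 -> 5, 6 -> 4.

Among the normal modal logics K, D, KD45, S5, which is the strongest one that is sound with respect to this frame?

D

Serial (axiom D): yes — every world has a successor (e.g. 0 R 1).
Euclidean (axiom 5): no — 1 R 6 and 1 R 2, but not 6 R 2.
Transitive (axiom 4): no — 0 R 1 and 1 R 2, but not 0 R 2.
Reflexive (axiom T): no — 0 is not related to itself.
So F validates K, D; KD45 would additionally require R to be Euclidean and transitive. The strongest is D.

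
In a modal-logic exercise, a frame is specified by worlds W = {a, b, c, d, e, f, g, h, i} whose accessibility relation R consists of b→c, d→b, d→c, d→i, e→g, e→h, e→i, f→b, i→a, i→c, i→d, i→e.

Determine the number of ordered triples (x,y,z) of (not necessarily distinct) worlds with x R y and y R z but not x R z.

Enumerating: (d,i,a), (d,i,d), (d,i,e), (e,i,a), (e,i,c), (e,i,d), (e,i,e), (f,b,c), (i,d,b), (i,d,i), (i,e,g), (i,e,h), (i,e,i).

13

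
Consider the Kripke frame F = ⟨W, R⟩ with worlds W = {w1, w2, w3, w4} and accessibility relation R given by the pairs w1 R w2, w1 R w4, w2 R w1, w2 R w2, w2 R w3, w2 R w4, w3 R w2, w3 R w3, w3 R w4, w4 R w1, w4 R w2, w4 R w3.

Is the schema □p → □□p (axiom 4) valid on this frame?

No

Axiom 4 corresponds to the accessibility relation being transitive.
Transitive: no — w1 R w2 and w2 R w3, but not w1 R w3.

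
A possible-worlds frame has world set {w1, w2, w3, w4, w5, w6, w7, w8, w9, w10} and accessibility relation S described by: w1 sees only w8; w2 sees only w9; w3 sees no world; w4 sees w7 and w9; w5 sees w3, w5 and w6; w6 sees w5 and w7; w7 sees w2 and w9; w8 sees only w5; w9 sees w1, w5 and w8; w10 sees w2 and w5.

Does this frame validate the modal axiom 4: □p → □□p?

No

Axiom 4 corresponds to the accessibility relation being transitive.
Transitive: no — w1 S w8 and w8 S w5, but not w1 S w5.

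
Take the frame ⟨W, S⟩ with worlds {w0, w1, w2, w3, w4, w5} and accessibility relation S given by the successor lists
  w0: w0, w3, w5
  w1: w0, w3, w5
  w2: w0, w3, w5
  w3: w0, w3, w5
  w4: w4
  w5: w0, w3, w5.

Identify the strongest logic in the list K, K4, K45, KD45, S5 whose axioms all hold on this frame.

Transitive (axiom 4): yes — every two-step S-path is closed by a direct edge.
Euclidean (axiom 5): yes — any two successors of a common world are S-related.
Serial (axiom D): yes — every world has a successor (e.g. w0 S w0).
Reflexive (axiom T): no — w1 is not related to itself.
So F validates K, K4, K45, KD45; S5 would additionally require S to be reflexive. The strongest is KD45.

KD45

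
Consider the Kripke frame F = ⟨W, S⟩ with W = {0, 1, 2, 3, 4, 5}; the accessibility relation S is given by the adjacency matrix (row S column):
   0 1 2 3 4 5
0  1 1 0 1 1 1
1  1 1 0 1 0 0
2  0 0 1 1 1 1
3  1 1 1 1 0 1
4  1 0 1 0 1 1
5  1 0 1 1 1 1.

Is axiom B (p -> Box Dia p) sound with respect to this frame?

Yes

Axiom B corresponds to the accessibility relation being symmetric.
Symmetric: yes — every pair in S has its reverse in S.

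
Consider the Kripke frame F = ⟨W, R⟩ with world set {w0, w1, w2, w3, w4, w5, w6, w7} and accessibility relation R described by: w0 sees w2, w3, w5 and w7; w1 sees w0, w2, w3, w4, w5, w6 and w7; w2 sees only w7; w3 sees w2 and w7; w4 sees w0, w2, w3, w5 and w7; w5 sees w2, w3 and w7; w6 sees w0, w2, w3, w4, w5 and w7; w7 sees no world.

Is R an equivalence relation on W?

Reflexive: no — w0 is not related to itself.
Symmetric: no — w0 R w2 but not w2 R w0.
Transitive: yes — every two-step R-path is closed by a direct edge.
So R is not an equivalence relation.

No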